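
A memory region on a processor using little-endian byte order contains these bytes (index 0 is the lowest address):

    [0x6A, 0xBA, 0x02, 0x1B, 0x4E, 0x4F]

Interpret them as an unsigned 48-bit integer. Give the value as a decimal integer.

Little-endian stores the least-significant byte at the lowest address.
Reassemble most-significant byte first: 4F 4E 1B 02 BA 6A → 0x4F4E1B02BA6A.
0x4F4E1B02BA6A = 87196879207018.

87196879207018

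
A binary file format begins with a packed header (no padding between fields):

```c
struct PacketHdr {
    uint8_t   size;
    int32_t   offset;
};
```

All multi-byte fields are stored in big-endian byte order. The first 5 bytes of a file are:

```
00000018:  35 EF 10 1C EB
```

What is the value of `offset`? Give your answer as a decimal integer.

`offset` follows `size` (1 byte), so it starts at byte offset 1 and occupies 4 bytes.
Bytes at offsets 1..4: EF 10 1C EB.
In big-endian order the high byte comes first in memory.
The bytes are already most-significant first: 0xEF101CEB.
Top bit is set, so as a signed 32-bit value this is 0xEF101CEB − 2^32 = -284156693.

-284156693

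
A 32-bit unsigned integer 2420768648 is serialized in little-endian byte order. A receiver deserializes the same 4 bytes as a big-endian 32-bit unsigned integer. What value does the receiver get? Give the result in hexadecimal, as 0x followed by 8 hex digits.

0x88FF4990

2420768648 in 32-bit hexadecimal is 0x9049FF88.
Stored little-endian, the bytes at ascending addresses are 88 FF 49 90.
Read back as big-endian, the last byte is least significant, giving 0x88FF4990.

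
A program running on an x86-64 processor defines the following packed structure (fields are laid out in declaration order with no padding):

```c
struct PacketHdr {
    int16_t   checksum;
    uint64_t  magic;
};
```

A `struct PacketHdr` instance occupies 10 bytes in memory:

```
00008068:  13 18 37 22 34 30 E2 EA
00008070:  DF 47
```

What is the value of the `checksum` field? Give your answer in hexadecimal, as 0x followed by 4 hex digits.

0x1813

`checksum` is the first field, at byte offset 0, occupying 2 bytes.
Bytes at offsets 0..1: 13 18.
In little-endian order the low byte comes first in memory.
Reassemble most-significant byte first: 18 13 → 0x1813.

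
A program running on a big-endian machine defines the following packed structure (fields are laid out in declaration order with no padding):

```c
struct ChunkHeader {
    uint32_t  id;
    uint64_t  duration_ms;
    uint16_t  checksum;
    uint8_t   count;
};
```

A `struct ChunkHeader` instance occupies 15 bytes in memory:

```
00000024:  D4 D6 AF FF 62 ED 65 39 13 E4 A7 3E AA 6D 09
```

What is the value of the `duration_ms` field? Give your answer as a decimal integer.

7128465081018656574

`duration_ms` follows `id` (4 bytes), so it starts at byte offset 4 and occupies 8 bytes.
Bytes at offsets 4..11: 62 ED 65 39 13 E4 A7 3E.
Big-endian stores the most-significant byte at the lowest address.
The bytes are already most-significant first: 0x62ED653913E4A73E.
0x62ED653913E4A73E = 7128465081018656574.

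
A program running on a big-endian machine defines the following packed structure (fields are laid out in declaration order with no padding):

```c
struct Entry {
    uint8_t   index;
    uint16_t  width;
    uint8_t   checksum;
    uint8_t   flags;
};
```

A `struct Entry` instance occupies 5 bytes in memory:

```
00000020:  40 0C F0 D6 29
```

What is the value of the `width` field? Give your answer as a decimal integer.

3312

`width` follows `index` (1 byte), so it starts at byte offset 1 and occupies 2 bytes.
Bytes at offsets 1..2: 0C F0.
Big-endian: lowest address holds the most-significant byte.
The bytes are already most-significant first: 0x0CF0.
0x0CF0 = 3312.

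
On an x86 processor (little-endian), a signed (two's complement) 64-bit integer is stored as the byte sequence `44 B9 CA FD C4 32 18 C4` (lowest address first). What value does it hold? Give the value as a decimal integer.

Little-endian: lowest address holds the least-significant byte.
Reassemble most-significant byte first: C4 18 32 C4 FD CA B9 44 → 0xC41832C4FDCAB944.
Top bit is set, so as a signed 64-bit value this is 0xC41832C4FDCAB944 − 2^64 = -4316644421181720252.

-4316644421181720252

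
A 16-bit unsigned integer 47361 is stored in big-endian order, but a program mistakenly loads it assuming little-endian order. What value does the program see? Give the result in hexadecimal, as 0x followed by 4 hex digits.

0x01B9

47361 in 16-bit hexadecimal is 0xB901.
Stored big-endian, the bytes at ascending addresses are B9 01.
Read back as little-endian, the first byte is least significant, giving 0x01B9.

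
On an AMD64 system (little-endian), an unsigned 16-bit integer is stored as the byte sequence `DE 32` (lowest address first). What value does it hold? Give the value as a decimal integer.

In little-endian order the low byte comes first in memory.
Reassemble most-significant byte first: 32 DE → 0x32DE.
0x32DE = 13022.

13022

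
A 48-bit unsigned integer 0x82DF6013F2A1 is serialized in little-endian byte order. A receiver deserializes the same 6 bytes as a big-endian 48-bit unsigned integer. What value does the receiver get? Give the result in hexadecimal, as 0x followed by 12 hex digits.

Stored little-endian, the bytes at ascending addresses are A1 F2 13 60 DF 82.
Read back as big-endian, the last byte is least significant, giving 0xA1F21360DF82.

0xA1F21360DF82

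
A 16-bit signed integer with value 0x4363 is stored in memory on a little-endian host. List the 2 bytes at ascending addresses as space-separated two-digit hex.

63 43

Split into bytes (most-significant first): 43 63.
Little-endian stores the least-significant byte at the lowest address.
So at ascending addresses the bytes are 63 43.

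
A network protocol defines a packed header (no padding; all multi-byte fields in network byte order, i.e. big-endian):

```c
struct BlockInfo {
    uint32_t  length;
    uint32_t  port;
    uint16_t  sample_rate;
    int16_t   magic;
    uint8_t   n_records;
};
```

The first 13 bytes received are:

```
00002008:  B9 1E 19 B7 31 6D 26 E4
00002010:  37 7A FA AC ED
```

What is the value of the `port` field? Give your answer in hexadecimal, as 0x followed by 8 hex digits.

`port` follows `length` (4 bytes), so it starts at byte offset 4 and occupies 4 bytes.
Bytes at offsets 4..7: 31 6D 26 E4.
In big-endian order the high byte comes first in memory.
The bytes are already most-significant first: 0x316D26E4.

0x316D26E4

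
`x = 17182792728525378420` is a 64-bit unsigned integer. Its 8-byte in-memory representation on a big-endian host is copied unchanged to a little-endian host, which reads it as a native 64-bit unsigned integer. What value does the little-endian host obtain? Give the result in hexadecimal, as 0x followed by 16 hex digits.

17182792728525378420 in 64-bit hexadecimal is 0xEE758AF2C0EB9374.
Stored big-endian, the bytes at ascending addresses are EE 75 8A F2 C0 EB 93 74.
Read back as little-endian, the first byte is least significant, giving 0x7493EBC0F28A75EE.

0x7493EBC0F28A75EE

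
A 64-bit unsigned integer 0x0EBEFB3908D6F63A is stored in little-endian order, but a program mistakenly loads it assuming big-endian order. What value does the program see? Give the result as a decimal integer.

Stored little-endian, the bytes at ascending addresses are 3A F6 D6 08 39 FB BE 0E.
Read back as big-endian, the last byte is least significant, giving 0x3AF6D60839FBBE0E.
0x3AF6D60839FBBE0E = 4248818629291523598.

4248818629291523598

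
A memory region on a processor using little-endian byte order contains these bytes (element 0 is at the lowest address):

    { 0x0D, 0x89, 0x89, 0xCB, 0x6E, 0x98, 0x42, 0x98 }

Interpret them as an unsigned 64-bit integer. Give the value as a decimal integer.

10971499243856562445

Little-endian stores the least-significant byte at the lowest address.
Reassemble most-significant byte first: 98 42 98 6E CB 89 89 0D → 0x9842986ECB89890D.
0x9842986ECB89890D = 10971499243856562445.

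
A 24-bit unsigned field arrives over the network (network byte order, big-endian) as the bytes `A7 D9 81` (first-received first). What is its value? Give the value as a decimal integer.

Big-endian stores the most-significant byte at the lowest address.
The bytes are already most-significant first: 0xA7D981.
0xA7D981 = 11000193.

11000193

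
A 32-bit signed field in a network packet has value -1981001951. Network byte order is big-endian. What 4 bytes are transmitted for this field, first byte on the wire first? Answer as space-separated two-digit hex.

89 EC 4F 21

Two's complement of -1981001951 in 32 bits: 1981001951 = 0x7613B0DF; invert → 0x89EC4F20; add 1 → 0x89EC4F21.
Split into bytes (most-significant first): 89 EC 4F 21.
Big-endian stores the most-significant byte at the lowest address.
So the memory order matches the most-significant-first order: 89 EC 4F 21.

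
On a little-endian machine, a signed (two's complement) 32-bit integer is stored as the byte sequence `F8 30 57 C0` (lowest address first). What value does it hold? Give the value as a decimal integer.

-1068027656

Little-endian stores the least-significant byte at the lowest address.
Reassemble most-significant byte first: C0 57 30 F8 → 0xC05730F8.
Top bit is set, so as a signed 32-bit value this is 0xC05730F8 − 2^32 = -1068027656.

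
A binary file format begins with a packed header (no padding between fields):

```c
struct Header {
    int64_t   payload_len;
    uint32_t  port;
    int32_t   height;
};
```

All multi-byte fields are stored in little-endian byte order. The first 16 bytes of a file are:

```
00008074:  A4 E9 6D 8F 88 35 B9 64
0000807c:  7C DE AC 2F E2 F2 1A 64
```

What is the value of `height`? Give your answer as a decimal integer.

1679487714

`height` follows `payload_len` (8 B), `port` (4 B), so it starts at offset 8 + 4 = 12 and occupies 4 bytes.
Bytes at offsets 12..15: E2 F2 1A 64.
Little-endian stores the least-significant byte at the lowest address.
Reassemble most-significant byte first: 64 1A F2 E2 → 0x641AF2E2.
0x641AF2E2 = 1679487714.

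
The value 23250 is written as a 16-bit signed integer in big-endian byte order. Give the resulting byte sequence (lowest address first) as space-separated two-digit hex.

5A D2

23250 in hexadecimal, padded to 16 bits, is 0x5AD2.
Split into bytes (most-significant first): 5A D2.
In big-endian order the high byte comes first in memory.
So the memory order matches the most-significant-first order: 5A D2.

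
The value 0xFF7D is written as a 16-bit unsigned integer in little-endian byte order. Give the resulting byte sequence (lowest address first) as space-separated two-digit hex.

Split into bytes (most-significant first): FF 7D.
Little-endian: lowest address holds the least-significant byte.
So at ascending addresses the bytes are 7D FF.

7D FF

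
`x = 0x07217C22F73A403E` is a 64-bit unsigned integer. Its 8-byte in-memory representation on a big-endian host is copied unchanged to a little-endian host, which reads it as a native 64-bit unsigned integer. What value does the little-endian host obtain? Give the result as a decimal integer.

Stored big-endian, the bytes at ascending addresses are 07 21 7C 22 F7 3A 40 3E.
Read back as little-endian, the first byte is least significant, giving 0x3E403AF7227C2107.
0x3E403AF7227C2107 = 4485650061970907399.

4485650061970907399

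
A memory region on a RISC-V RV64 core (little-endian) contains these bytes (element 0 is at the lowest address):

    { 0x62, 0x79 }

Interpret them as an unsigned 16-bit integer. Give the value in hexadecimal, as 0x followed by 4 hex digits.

0x7962

In little-endian order the low byte comes first in memory.
Reassemble most-significant byte first: 79 62 → 0x7962.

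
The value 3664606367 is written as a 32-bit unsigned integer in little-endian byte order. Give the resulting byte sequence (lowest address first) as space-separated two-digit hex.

9F 74 6D DA

3664606367 in hexadecimal, padded to 32 bits, is 0xDA6D749F.
Split into bytes (most-significant first): DA 6D 74 9F.
Little-endian: lowest address holds the least-significant byte.
So at ascending addresses the bytes are 9F 74 6D DA.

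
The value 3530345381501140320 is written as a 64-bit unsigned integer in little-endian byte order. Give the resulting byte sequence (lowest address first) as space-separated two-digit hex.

60 FD D0 7E 6B 4E FE 30

3530345381501140320 in hexadecimal, padded to 64 bits, is 0x30FE4E6B7ED0FD60.
Split into bytes (most-significant first): 30 FE 4E 6B 7E D0 FD 60.
Little-endian stores the least-significant byte at the lowest address.
So at ascending addresses the bytes are 60 FD D0 7E 6B 4E FE 30.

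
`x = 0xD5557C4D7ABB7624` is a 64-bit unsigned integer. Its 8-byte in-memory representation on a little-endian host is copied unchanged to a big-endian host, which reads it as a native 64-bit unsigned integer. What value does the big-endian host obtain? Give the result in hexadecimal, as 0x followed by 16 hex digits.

0x2476BB7A4D7C55D5

Stored little-endian, the bytes at ascending addresses are 24 76 BB 7A 4D 7C 55 D5.
Read back as big-endian, the last byte is least significant, giving 0x2476BB7A4D7C55D5.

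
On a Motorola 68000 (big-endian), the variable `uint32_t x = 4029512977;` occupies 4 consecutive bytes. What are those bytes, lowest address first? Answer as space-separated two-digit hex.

4029512977 in hexadecimal, padded to 32 bits, is 0xF02D7D11.
Split into bytes (most-significant first): F0 2D 7D 11.
Big-endian: lowest address holds the most-significant byte.
So the memory order matches the most-significant-first order: F0 2D 7D 11.

F0 2D 7D 11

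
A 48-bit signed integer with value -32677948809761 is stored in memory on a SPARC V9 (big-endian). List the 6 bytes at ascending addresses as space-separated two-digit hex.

E2 47 92 78 1D DF

Two's complement of -32677948809761 in 48 bits: 32677948809761 = 0x1DB86D87E221; invert → 0xE24792781DDE; add 1 → 0xE24792781DDF.
Split into bytes (most-significant first): E2 47 92 78 1D DF.
Big-endian stores the most-significant byte at the lowest address.
So the memory order matches the most-significant-first order: E2 47 92 78 1D DF.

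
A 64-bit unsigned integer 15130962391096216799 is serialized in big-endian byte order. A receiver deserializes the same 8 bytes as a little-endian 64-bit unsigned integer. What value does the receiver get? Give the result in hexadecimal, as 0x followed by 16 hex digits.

0xDFCC159F20FAFBD1

15130962391096216799 in 64-bit hexadecimal is 0xD1FBFA209F15CCDF.
Stored big-endian, the bytes at ascending addresses are D1 FB FA 20 9F 15 CC DF.
Read back as little-endian, the first byte is least significant, giving 0xDFCC159F20FAFBD1.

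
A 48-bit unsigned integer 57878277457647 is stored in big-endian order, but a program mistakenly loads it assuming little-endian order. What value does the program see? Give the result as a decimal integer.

262809784329012

57878277457647 in 48-bit hexadecimal is 0x34A3D62B06EF.
Stored big-endian, the bytes at ascending addresses are 34 A3 D6 2B 06 EF.
Read back as little-endian, the first byte is least significant, giving 0xEF062BD6A334.
0xEF062BD6A334 = 262809784329012.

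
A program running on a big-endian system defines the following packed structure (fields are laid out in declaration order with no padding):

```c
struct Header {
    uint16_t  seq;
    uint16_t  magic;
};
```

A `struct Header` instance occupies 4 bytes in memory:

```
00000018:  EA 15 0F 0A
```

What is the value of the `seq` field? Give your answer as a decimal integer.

59925

`seq` is the first field, at byte offset 0, occupying 2 bytes.
Bytes at offsets 0..1: EA 15.
In big-endian order the high byte comes first in memory.
The bytes are already most-significant first: 0xEA15.
0xEA15 = 59925.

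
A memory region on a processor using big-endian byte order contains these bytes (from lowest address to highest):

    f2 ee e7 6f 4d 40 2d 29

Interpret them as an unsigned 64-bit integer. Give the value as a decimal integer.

Big-endian: lowest address holds the most-significant byte.
The bytes are already most-significant first: 0xF2EEE76F4D402D29.
0xF2EEE76F4D402D29 = 17505183266859134249.

17505183266859134249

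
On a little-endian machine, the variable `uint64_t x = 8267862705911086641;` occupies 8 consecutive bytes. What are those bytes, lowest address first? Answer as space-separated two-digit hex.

8267862705911086641 in hexadecimal, padded to 64 bits, is 0x72BD59537587BE31.
Split into bytes (most-significant first): 72 BD 59 53 75 87 BE 31.
Little-endian: lowest address holds the least-significant byte.
So at ascending addresses the bytes are 31 BE 87 75 53 59 BD 72.

31 BE 87 75 53 59 BD 72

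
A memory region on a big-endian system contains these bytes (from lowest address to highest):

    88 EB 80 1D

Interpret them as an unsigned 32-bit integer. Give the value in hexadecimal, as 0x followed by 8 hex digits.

Big-endian: lowest address holds the most-significant byte.
The bytes are already most-significant first: 0x88EB801D.

0x88EB801D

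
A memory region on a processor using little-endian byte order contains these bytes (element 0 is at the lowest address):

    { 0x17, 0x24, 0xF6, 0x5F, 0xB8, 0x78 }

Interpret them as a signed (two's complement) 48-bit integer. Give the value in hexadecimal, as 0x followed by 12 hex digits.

0x78B85FF62417

In little-endian order the low byte comes first in memory.
Reassemble most-significant byte first: 78 B8 5F F6 24 17 → 0x78B85FF62417.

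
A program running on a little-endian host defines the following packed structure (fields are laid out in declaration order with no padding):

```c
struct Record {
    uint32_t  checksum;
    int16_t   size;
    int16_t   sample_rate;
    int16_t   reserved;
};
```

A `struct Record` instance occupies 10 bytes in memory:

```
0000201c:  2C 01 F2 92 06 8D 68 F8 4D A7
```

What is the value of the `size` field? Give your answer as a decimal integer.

-29434

`size` follows `checksum` (4 bytes), so it starts at byte offset 4 and occupies 2 bytes.
Bytes at offsets 4..5: 06 8D.
Little-endian: lowest address holds the least-significant byte.
Reassemble most-significant byte first: 8D 06 → 0x8D06.
Top bit is set, so as a signed 16-bit value this is 0x8D06 − 2^16 = -29434.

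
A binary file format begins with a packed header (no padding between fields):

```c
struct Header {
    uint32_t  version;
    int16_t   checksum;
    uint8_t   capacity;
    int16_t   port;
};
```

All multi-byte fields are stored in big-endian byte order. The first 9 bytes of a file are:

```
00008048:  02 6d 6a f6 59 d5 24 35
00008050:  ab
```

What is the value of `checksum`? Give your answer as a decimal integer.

`checksum` follows `version` (4 bytes), so it starts at byte offset 4 and occupies 2 bytes.
Bytes at offsets 4..5: 59 D5.
Big-endian stores the most-significant byte at the lowest address.
The bytes are already most-significant first: 0x59D5.
0x59D5 = 22997.

22997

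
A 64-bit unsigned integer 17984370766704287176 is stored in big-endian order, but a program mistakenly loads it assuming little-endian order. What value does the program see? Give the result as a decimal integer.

14419774297055794681

17984370766704287176 in 64-bit hexadecimal is 0xF99551ED52541DC8.
Stored big-endian, the bytes at ascending addresses are F9 95 51 ED 52 54 1D C8.
Read back as little-endian, the first byte is least significant, giving 0xC81D5452ED5195F9.
0xC81D5452ED5195F9 = 14419774297055794681.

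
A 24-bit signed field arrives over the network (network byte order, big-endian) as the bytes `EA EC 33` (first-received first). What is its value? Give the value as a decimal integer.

Big-endian: lowest address holds the most-significant byte.
The bytes are already most-significant first: 0xEAEC33.
Top bit is set, so as a signed 24-bit value this is 0xEAEC33 − 2^24 = -1381325.

-1381325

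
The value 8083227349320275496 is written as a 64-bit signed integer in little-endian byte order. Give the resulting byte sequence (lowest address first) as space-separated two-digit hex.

28 16 F5 8A 72 64 2D 70

8083227349320275496 in hexadecimal, padded to 64 bits, is 0x702D64728AF51628.
Split into bytes (most-significant first): 70 2D 64 72 8A F5 16 28.
Little-endian stores the least-significant byte at the lowest address.
So at ascending addresses the bytes are 28 16 F5 8A 72 64 2D 70.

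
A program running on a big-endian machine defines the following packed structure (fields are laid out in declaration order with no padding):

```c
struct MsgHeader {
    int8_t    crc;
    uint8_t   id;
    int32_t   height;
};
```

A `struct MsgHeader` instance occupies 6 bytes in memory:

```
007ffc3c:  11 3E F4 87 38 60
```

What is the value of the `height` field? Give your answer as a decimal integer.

`height` follows `crc` (1 B), `id` (1 B), so it starts at offset 1 + 1 = 2 and occupies 4 bytes.
Bytes at offsets 2..5: F4 87 38 60.
Big-endian stores the most-significant byte at the lowest address.
The bytes are already most-significant first: 0xF4873860.
Top bit is set, so as a signed 32-bit value this is 0xF4873860 − 2^32 = -192464800.

-192464800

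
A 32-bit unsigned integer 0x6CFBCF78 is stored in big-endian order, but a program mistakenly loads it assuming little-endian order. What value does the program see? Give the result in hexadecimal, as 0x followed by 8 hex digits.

Stored big-endian, the bytes at ascending addresses are 6C FB CF 78.
Read back as little-endian, the first byte is least significant, giving 0x78CFFB6C.

0x78CFFB6C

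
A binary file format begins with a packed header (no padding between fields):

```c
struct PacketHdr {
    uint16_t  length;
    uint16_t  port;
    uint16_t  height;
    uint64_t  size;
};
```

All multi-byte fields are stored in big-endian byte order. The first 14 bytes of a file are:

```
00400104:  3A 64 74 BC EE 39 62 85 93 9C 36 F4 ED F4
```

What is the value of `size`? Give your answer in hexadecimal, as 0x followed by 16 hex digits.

`size` follows `length` (2 B), `port` (2 B), `height` (2 B), so it starts at offset 2 + 2 + 2 = 6 and occupies 8 bytes.
Bytes at offsets 6..13: 62 85 93 9C 36 F4 ED F4.
In big-endian order the high byte comes first in memory.
The bytes are already most-significant first: 0x6285939C36F4EDF4.

0x6285939C36F4EDF4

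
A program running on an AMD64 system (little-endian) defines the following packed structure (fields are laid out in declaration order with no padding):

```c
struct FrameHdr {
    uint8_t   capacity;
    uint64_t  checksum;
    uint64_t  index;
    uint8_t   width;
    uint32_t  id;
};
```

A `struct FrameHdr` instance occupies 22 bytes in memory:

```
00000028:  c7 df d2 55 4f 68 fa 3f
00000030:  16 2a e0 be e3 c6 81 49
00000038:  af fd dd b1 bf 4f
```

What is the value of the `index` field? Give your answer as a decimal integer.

`index` follows `capacity` (1 B), `checksum` (8 B), so it starts at offset 1 + 8 = 9 and occupies 8 bytes.
Bytes at offsets 9..16: 2A E0 BE E3 C6 81 49 AF.
In little-endian order the low byte comes first in memory.
Reassemble most-significant byte first: AF 49 81 C6 E3 BE E0 2A → 0xAF4981C6E3BEE02A.
0xAF4981C6E3BEE02A = 12630769321161711658.

12630769321161711658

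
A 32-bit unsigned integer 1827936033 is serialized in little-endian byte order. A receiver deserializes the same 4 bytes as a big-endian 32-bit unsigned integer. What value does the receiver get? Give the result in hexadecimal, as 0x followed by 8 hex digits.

0x2117F46C

1827936033 in 32-bit hexadecimal is 0x6CF41721.
Stored little-endian, the bytes at ascending addresses are 21 17 F4 6C.
Read back as big-endian, the last byte is least significant, giving 0x2117F46C.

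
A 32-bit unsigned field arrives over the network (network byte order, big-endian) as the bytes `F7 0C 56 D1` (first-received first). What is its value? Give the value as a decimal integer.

4144781009

Big-endian: lowest address holds the most-significant byte.
The bytes are already most-significant first: 0xF70C56D1.
0xF70C56D1 = 4144781009.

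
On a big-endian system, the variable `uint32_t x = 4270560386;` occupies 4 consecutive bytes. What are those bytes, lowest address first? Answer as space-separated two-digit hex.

4270560386 in hexadecimal, padded to 32 bits, is 0xFE8B9482.
Split into bytes (most-significant first): FE 8B 94 82.
Big-endian: lowest address holds the most-significant byte.
So the memory order matches the most-significant-first order: FE 8B 94 82.

FE 8B 94 82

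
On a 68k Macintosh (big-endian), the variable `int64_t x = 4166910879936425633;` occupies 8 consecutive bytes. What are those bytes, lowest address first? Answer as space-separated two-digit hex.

39 D3 D7 5E 39 52 2E A1

4166910879936425633 in hexadecimal, padded to 64 bits, is 0x39D3D75E39522EA1.
Split into bytes (most-significant first): 39 D3 D7 5E 39 52 2E A1.
In big-endian order the high byte comes first in memory.
So the memory order matches the most-significant-first order: 39 D3 D7 5E 39 52 2E A1.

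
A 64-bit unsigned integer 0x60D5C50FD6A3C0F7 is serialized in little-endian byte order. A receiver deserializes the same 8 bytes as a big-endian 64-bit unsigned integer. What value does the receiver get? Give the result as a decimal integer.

Stored little-endian, the bytes at ascending addresses are F7 C0 A3 D6 0F C5 D5 60.
Read back as big-endian, the last byte is least significant, giving 0xF7C0A3D60FC5D560.
0xF7C0A3D60FC5D560 = 17852449062679598432.

17852449062679598432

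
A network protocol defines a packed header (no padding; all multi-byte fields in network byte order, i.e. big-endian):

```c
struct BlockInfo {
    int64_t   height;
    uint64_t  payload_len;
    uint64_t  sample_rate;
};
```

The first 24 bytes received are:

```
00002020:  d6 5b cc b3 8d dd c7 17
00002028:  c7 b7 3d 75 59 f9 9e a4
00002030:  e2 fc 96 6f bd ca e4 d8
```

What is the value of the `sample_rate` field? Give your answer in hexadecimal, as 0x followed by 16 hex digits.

`sample_rate` follows `height` (8 B), `payload_len` (8 B), so it starts at offset 8 + 8 = 16 and occupies 8 bytes.
Bytes at offsets 16..23: E2 FC 96 6F BD CA E4 D8.
In big-endian order the high byte comes first in memory.
The bytes are already most-significant first: 0xE2FC966FBDCAE4D8.

0xE2FC966FBDCAE4D8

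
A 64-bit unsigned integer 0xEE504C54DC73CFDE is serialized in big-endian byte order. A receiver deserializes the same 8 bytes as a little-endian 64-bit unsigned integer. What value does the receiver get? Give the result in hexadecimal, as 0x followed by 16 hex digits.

0xDECF73DC544C50EE

Stored big-endian, the bytes at ascending addresses are EE 50 4C 54 DC 73 CF DE.
Read back as little-endian, the first byte is least significant, giving 0xDECF73DC544C50EE.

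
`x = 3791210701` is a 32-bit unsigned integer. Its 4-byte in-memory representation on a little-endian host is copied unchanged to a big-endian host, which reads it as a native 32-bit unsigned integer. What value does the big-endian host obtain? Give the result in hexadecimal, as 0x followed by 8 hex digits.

0xCD48F9E1

3791210701 in 32-bit hexadecimal is 0xE1F948CD.
Stored little-endian, the bytes at ascending addresses are CD 48 F9 E1.
Read back as big-endian, the last byte is least significant, giving 0xCD48F9E1.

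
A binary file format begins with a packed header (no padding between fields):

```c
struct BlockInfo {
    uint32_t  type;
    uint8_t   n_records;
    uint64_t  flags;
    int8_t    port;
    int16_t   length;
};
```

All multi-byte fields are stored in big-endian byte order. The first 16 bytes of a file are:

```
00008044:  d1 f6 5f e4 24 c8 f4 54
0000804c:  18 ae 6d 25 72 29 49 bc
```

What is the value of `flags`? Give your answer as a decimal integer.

14480291166885324146

`flags` follows `type` (4 B), `n_records` (1 B), so it starts at offset 4 + 1 = 5 and occupies 8 bytes.
Bytes at offsets 5..12: C8 F4 54 18 AE 6D 25 72.
In big-endian order the high byte comes first in memory.
The bytes are already most-significant first: 0xC8F45418AE6D2572.
0xC8F45418AE6D2572 = 14480291166885324146.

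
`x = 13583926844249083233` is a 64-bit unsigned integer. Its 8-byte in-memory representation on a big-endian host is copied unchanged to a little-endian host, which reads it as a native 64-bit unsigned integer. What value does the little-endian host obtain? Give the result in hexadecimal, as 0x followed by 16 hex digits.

0x610D5C7E7ECD83BC

13583926844249083233 in 64-bit hexadecimal is 0xBC83CD7E7E5C0D61.
Stored big-endian, the bytes at ascending addresses are BC 83 CD 7E 7E 5C 0D 61.
Read back as little-endian, the first byte is least significant, giving 0x610D5C7E7ECD83BC.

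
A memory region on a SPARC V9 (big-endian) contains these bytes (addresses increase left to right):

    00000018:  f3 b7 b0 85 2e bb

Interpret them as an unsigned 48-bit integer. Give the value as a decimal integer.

267970266083003

Big-endian stores the most-significant byte at the lowest address.
The bytes are already most-significant first: 0xF3B7B0852EBB.
0xF3B7B0852EBB = 267970266083003.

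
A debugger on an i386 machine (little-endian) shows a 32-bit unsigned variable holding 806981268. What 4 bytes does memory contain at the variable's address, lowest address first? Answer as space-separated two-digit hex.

94 8E 19 30

806981268 in hexadecimal, padded to 32 bits, is 0x30198E94.
Split into bytes (most-significant first): 30 19 8E 94.
In little-endian order the low byte comes first in memory.
So at ascending addresses the bytes are 94 8E 19 30.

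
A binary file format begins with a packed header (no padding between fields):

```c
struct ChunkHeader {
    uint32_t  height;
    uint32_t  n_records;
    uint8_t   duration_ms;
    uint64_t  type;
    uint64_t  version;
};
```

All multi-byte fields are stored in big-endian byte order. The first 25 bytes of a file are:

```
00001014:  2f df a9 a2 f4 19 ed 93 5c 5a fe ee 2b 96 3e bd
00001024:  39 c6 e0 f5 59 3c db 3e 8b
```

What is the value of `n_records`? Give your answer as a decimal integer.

4095339923

`n_records` follows `height` (4 bytes), so it starts at byte offset 4 and occupies 4 bytes.
Bytes at offsets 4..7: F4 19 ED 93.
Big-endian: lowest address holds the most-significant byte.
The bytes are already most-significant first: 0xF419ED93.
0xF419ED93 = 4095339923.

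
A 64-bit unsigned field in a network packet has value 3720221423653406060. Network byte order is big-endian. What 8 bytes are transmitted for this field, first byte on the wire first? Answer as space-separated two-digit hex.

3720221423653406060 in hexadecimal, padded to 64 bits, is 0x33A0E1AC9AA8C56C.
Split into bytes (most-significant first): 33 A0 E1 AC 9A A8 C5 6C.
Big-endian stores the most-significant byte at the lowest address.
So the memory order matches the most-significant-first order: 33 A0 E1 AC 9A A8 C5 6C.

33 A0 E1 AC 9A A8 C5 6C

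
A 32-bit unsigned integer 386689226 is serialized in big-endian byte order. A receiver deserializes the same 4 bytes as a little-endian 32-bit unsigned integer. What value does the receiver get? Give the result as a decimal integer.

386689226 in 32-bit hexadecimal is 0x170C68CA.
Stored big-endian, the bytes at ascending addresses are 17 0C 68 CA.
Read back as little-endian, the first byte is least significant, giving 0xCA680C17.
0xCA680C17 = 3395816471.

3395816471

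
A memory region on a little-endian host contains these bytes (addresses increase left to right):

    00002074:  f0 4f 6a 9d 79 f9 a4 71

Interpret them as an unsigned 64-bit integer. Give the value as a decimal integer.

Little-endian stores the least-significant byte at the lowest address.
Reassemble most-significant byte first: 71 A4 F9 79 9D 6A 4F F0 → 0x71A4F9799D6A4FF0.
0x71A4F9799D6A4FF0 = 8188944323193753584.

8188944323193753584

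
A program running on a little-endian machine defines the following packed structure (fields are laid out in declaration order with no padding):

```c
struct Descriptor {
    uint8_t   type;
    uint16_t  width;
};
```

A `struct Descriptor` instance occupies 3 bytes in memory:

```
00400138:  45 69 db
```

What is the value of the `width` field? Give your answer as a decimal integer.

`width` follows `type` (1 byte), so it starts at byte offset 1 and occupies 2 bytes.
Bytes at offsets 1..2: 69 DB.
Little-endian stores the least-significant byte at the lowest address.
Reassemble most-significant byte first: DB 69 → 0xDB69.
0xDB69 = 56169.

56169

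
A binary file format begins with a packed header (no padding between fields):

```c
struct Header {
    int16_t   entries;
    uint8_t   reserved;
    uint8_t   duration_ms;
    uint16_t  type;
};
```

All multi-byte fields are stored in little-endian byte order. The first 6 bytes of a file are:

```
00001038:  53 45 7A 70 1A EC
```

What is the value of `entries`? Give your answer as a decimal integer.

`entries` is the first field, at byte offset 0, occupying 2 bytes.
Bytes at offsets 0..1: 53 45.
Little-endian stores the least-significant byte at the lowest address.
Reassemble most-significant byte first: 45 53 → 0x4553.
0x4553 = 17747.

17747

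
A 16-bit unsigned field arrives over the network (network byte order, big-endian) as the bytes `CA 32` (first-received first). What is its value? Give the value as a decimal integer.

51762

Big-endian stores the most-significant byte at the lowest address.
The bytes are already most-significant first: 0xCA32.
0xCA32 = 51762.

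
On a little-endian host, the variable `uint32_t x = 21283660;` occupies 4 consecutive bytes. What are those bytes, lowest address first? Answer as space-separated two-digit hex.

4C C3 44 01

21283660 in hexadecimal, padded to 32 bits, is 0x0144C34C.
Split into bytes (most-significant first): 01 44 C3 4C.
Little-endian: lowest address holds the least-significant byte.
So at ascending addresses the bytes are 4C C3 44 01.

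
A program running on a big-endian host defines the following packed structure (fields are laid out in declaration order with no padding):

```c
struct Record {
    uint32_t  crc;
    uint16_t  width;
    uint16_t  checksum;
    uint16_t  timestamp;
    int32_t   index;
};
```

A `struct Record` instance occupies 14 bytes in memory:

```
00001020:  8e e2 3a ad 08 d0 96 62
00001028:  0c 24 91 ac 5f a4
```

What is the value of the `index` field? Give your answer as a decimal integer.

-1850974300

`index` follows `crc` (4 B), `width` (2 B), `checksum` (2 B), `timestamp` (2 B), so it starts at offset 4 + 2 + 2 + 2 = 10 and occupies 4 bytes.
Bytes at offsets 10..13: 91 AC 5F A4.
Big-endian: lowest address holds the most-significant byte.
The bytes are already most-significant first: 0x91AC5FA4.
Top bit is set, so as a signed 32-bit value this is 0x91AC5FA4 − 2^32 = -1850974300.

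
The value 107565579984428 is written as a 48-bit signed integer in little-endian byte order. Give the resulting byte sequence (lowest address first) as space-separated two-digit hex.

107565579984428 in hexadecimal, padded to 48 bits, is 0x61D4902F5E2C.
Split into bytes (most-significant first): 61 D4 90 2F 5E 2C.
Little-endian: lowest address holds the least-significant byte.
So at ascending addresses the bytes are 2C 5E 2F 90 D4 61.

2C 5E 2F 90 D4 61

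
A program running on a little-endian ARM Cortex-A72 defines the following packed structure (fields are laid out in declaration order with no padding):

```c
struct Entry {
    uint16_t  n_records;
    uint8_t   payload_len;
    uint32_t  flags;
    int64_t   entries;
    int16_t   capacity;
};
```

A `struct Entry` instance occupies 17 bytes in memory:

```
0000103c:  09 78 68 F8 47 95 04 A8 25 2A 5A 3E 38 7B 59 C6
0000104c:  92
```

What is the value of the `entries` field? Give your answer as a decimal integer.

6447809131962836392

`entries` follows `n_records` (2 B), `payload_len` (1 B), `flags` (4 B), so it starts at offset 2 + 1 + 4 = 7 and occupies 8 bytes.
Bytes at offsets 7..14: A8 25 2A 5A 3E 38 7B 59.
Little-endian: lowest address holds the least-significant byte.
Reassemble most-significant byte first: 59 7B 38 3E 5A 2A 25 A8 → 0x597B383E5A2A25A8.
0x597B383E5A2A25A8 = 6447809131962836392.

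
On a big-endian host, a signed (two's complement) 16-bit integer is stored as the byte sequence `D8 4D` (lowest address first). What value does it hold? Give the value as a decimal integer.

-10163

Big-endian: lowest address holds the most-significant byte.
The bytes are already most-significant first: 0xD84D.
Top bit is set, so as a signed 16-bit value this is 0xD84D − 2^16 = -10163.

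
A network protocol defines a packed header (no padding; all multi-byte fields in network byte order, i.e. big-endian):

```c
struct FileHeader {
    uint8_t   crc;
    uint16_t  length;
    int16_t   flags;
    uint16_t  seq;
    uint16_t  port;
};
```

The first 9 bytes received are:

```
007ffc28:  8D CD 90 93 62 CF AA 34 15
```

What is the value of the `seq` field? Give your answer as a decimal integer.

53162

`seq` follows `crc` (1 B), `length` (2 B), `flags` (2 B), so it starts at offset 1 + 2 + 2 = 5 and occupies 2 bytes.
Bytes at offsets 5..6: CF AA.
Big-endian: lowest address holds the most-significant byte.
The bytes are already most-significant first: 0xCFAA.
0xCFAA = 53162.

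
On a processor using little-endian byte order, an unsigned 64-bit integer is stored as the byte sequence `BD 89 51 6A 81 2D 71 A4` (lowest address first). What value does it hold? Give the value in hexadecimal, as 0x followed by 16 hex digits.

0xA4712D816A5189BD

Little-endian stores the least-significant byte at the lowest address.
Reassemble most-significant byte first: A4 71 2D 81 6A 51 89 BD → 0xA4712D816A5189BD.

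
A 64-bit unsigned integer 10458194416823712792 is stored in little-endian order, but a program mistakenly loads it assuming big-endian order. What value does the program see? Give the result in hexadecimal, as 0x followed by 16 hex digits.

0x183CC08669F82291

10458194416823712792 in 64-bit hexadecimal is 0x9122F86986C03C18.
Stored little-endian, the bytes at ascending addresses are 18 3C C0 86 69 F8 22 91.
Read back as big-endian, the last byte is least significant, giving 0x183CC08669F82291.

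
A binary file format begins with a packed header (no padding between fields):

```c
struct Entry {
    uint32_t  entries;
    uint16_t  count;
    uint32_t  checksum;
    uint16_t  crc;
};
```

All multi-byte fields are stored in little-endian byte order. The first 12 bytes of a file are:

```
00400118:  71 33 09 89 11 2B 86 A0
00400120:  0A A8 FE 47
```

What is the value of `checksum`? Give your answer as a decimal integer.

2819268742

`checksum` follows `entries` (4 B), `count` (2 B), so it starts at offset 4 + 2 = 6 and occupies 4 bytes.
Bytes at offsets 6..9: 86 A0 0A A8.
Little-endian: lowest address holds the least-significant byte.
Reassemble most-significant byte first: A8 0A A0 86 → 0xA80AA086.
0xA80AA086 = 2819268742.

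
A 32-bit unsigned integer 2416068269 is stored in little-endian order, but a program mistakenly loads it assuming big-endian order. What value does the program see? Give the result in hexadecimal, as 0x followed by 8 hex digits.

2416068269 in 32-bit hexadecimal is 0x900246AD.
Stored little-endian, the bytes at ascending addresses are AD 46 02 90.
Read back as big-endian, the last byte is least significant, giving 0xAD460290.

0xAD460290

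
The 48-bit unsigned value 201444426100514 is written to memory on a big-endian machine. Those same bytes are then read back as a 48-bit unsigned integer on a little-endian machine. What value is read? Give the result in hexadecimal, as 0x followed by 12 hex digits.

0x22AF756F36B7

201444426100514 in 48-bit hexadecimal is 0xB7366F75AF22.
Stored big-endian, the bytes at ascending addresses are B7 36 6F 75 AF 22.
Read back as little-endian, the first byte is least significant, giving 0x22AF756F36B7.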